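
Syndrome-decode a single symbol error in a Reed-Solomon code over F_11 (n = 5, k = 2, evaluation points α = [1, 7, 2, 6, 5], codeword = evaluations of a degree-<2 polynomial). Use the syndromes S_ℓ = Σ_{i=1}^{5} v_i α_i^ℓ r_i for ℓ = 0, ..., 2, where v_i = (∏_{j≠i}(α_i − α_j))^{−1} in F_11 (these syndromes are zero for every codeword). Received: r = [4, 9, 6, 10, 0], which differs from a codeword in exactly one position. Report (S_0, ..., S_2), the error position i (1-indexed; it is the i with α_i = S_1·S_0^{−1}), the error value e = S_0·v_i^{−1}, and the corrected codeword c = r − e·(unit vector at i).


S = (6, 1, 2), error at position 3, error magnitude e = 3, c = [4, 9, 3, 10, 0].

Step 1: column multipliers v_i = (∏_{j≠i}(α_i − α_j))^{−1} mod 11.
  i = 1 (α = 1): (1−7)(1−2)(1−6)(1−5) = (−6)·(−1)·(−5)·(−4) = 120 ≡ 10, so v_1 = 10^{−1} = 10 (mod 11).
  i = 2 (α = 7): (7−1)(7−2)(7−6)(7−5) = 6·5·1·2 = 60 ≡ 5, so v_2 = 5^{−1} = 9 (mod 11).
  i = 3 (α = 2): (2−1)(2−7)(2−6)(2−5) = 1·(−5)·(−4)·(−3) = −60 ≡ 6, so v_3 = 6^{−1} = 2 (mod 11).
  i = 4 (α = 6): (6−1)(6−7)(6−2)(6−5) = 5·(−1)·4·1 = −20 ≡ 2, so v_4 = 2^{−1} = 6 (mod 11).
  i = 5 (α = 5): (5−1)(5−7)(5−2)(5−6) = 4·(−2)·3·(−1) = 24 ≡ 2, so v_5 = 2^{−1} = 6 (mod 11).
  v = [10, 9, 2, 6, 6].
Step 2: syndromes of r = [4, 9, 6, 10, 0] (all sums mod 11).
  S_0 = Σ v_i r_i = 10·4 + 9·9 + 2·6 + 6·10 + 6·0 = 193 ≡ 6.
  S_1 = Σ v_i α_i r_i = 10·1·4 + 9·7·9 + 2·2·6 + 6·6·10 + 6·5·0 = 991 ≡ 1.
  α_i^2 mod 11 = [1, 5, 4, 3, 3].
  S_2 = Σ v_i α_i^2 r_i = 10·1·4 + 9·5·9 + 2·4·6 + 6·3·10 + 6·3·0 = 673 ≡ 2.
  S = (6, 1, 2) ≠ 0, so r is not a codeword (an error is present).
Step 3: locate the error. For a single error e at position i, S_ℓ = v_i·e·α_i^ℓ, so α_err = S_1/S_0.
  S_0^{−1} = 6^{−1} = 2 (mod 11), so α_err = 1·2 = 2 ≡ 2 = α_3. Error position i = 3.
  Consistency check: S_2/S_1 = 2·1 = 2 ≡ 2 = α_err ✓ (single-error assumption holds).
Step 4: error magnitude e = S_0/v_3 = S_0·∏_{j≠3}(α_3 − α_j) = 6·6 = 36 ≡ 3 (mod 11).
Step 5: correct position 3: c_3 = r_3 − e = 6 − 3 ≡ 3 (mod 11). Hence c = [4, 9, 3, 10, 0].
  Check: interpolating c through the α_i gives m(x) = 5 + 10·x (degree < 2) with m(α_i) = c_i for every i, so c is indeed a codeword.


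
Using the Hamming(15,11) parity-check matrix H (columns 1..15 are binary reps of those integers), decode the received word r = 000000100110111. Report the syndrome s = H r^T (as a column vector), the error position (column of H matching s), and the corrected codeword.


s = (1, 0, 1, 0)^T, error position = 10, corrected codeword c = 000000100010111

Compute s = H r^T mod 2 one row at a time:
  s_1 = 0 + 0 + 1 + 1 + 0 + 1 + 1 + 1 = 5 ≡ 1 (mod 2).
  s_2 = 0 + 0 + 0 + 1 + 0 + 1 + 1 + 1 = 4 ≡ 0 (mod 2).
  s_3 = 0 + 0 + 0 + 1 + 1 + 1 + 1 + 1 = 5 ≡ 1 (mod 2).
  s_4 = 0 + 0 + 0 + 1 + 0 + 1 + 1 + 1 = 4 ≡ 0 (mod 2).
s = (1, 0, 1, 0)^T — this equals column 10 of H (binary 1010), so error is at position 10.
Correct: flip bit 10 of r = 000000100110111 to get c = 000000100010111.


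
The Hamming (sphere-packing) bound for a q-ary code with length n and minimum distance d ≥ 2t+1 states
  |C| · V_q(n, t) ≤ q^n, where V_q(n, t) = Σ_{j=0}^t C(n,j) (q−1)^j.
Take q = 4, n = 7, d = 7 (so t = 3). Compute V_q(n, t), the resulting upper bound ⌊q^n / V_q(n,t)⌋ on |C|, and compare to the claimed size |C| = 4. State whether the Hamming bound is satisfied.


V_q(n, t) = 1156, q^n = 16384, Hamming bound = 14, |C| = 4 ≤ bound (satisfied).

Step 1: Compute V_q(n, t) = Σ_{j=0}^3 C(n, j) (q−1)^j.
  j = 0: C(7,0)·(3)^0 = 1·1 = 1.
  j = 1: C(7,1)·(3)^1 = 7·3 = 21.
  j = 2: C(7,2)·(3)^2 = 21·9 = 189.
  j = 3: C(7,3)·(3)^3 = 35·27 = 945.
  V_q(n, t) = 1 + 21 + 189 + 945 = 1156.
Step 2: q^n = 4^7 = 16384.
Step 3: Hamming bound ⌊q^n / V_q(n,t)⌋ = ⌊16384/1156⌋ = 14.
Step 4: Compare |C| = 4 to 14: satisfied.
The claimed |C| lies below the Hamming bound.


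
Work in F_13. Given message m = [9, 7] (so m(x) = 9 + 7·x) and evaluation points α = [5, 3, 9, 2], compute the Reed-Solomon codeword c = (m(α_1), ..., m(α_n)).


c = [5, 4, 7, 10]

Message polynomial: m(x) = 9 + 7·x (mod 13).
For each evaluation point α_i, compute m(α_i) mod 13:
  α_1 = 5: Horner steps 7 → 5, so m(5) = 5.
  α_2 = 3: Horner steps 7 → 4, so m(3) = 4.
  α_3 = 9: Horner steps 7 → 7, so m(9) = 7.
  α_4 = 2: Horner steps 7 → 10, so m(2) = 10.
Codeword c = [5, 4, 7, 10] ∈ F_13^4.


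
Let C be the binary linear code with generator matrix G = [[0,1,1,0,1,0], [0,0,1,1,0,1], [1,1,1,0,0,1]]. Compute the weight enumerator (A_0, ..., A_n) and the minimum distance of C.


Weight distribution: A_0 = 1, A_3 = 4, A_4 = 3. Minimum distance d = 3.

Enumerate all 2^3 = 8 messages m ∈ F_2^3.
For each, compute codeword c = mG in F_2^6, then tally its weight.
  m = 000 → c = 000000, weight = 0.
  m = 100 → c = 011010, weight = 3.
  m = 010 → c = 001101, weight = 3.
  m = 110 → c = 010111, weight = 4.
  m = 001 → c = 111001, weight = 4.
  m = 101 → c = 100011, weight = 3.
  m = 011 → c = 110100, weight = 3.
  m = 111 → c = 101110, weight = 4.
Tally weights:
  weight 0: 1 codewords.
  weight 3: 4 codewords.
  weight 4: 3 codewords.
Minimum distance d = smallest w > 0 with A_w > 0 = 3.
Sanity: Σ A_w = 8 = 2^3 = 8 ✓.


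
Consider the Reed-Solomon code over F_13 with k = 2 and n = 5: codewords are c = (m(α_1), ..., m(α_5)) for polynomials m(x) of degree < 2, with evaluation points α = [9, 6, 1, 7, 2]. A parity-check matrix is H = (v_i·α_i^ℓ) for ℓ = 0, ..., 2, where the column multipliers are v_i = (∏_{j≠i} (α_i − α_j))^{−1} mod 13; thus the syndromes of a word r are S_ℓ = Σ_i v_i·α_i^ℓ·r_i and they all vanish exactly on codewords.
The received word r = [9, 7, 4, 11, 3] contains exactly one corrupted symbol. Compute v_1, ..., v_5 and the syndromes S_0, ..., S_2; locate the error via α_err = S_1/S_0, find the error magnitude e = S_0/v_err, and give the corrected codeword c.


S = (1, 6, 10), error at position 2, error magnitude e = 8, c = [9, 12, 4, 11, 3].

Step 1: column multipliers v_i = (∏_{j≠i}(α_i − α_j))^{−1} mod 13.
  i = 1 (α = 9): (9−6)(9−1)(9−7)(9−2) = 3·8·2·7 = 336 ≡ 11, so v_1 = 11^{−1} = 6 (mod 13).
  i = 2 (α = 6): (6−9)(6−1)(6−7)(6−2) = (−3)·5·(−1)·4 = 60 ≡ 8, so v_2 = 8^{−1} = 5 (mod 13).
  i = 3 (α = 1): (1−9)(1−6)(1−7)(1−2) = (−8)·(−5)·(−6)·(−1) = 240 ≡ 6, so v_3 = 6^{−1} = 11 (mod 13).
  i = 4 (α = 7): (7−9)(7−6)(7−1)(7−2) = (−2)·1·6·5 = −60 ≡ 5, so v_4 = 5^{−1} = 8 (mod 13).
  i = 5 (α = 2): (2−9)(2−6)(2−1)(2−7) = (−7)·(−4)·1·(−5) = −140 ≡ 3, so v_5 = 3^{−1} = 9 (mod 13).
  v = [6, 5, 11, 8, 9].
Step 2: syndromes of r = [9, 7, 4, 11, 3] (all sums mod 13).
  S_0 = Σ v_i r_i = 6·9 + 5·7 + 11·4 + 8·11 + 9·3 = 248 ≡ 1.
  S_1 = Σ v_i α_i r_i = 6·9·9 + 5·6·7 + 11·1·4 + 8·7·11 + 9·2·3 = 1410 ≡ 6.
  α_i^2 mod 13 = [3, 10, 1, 10, 4].
  S_2 = Σ v_i α_i^2 r_i = 6·3·9 + 5·10·7 + 11·1·4 + 8·10·11 + 9·4·3 = 1544 ≡ 10.
  S = (1, 6, 10) ≠ 0, so r is not a codeword (an error is present).
Step 3: locate the error. For a single error e at position i, S_ℓ = v_i·e·α_i^ℓ, so α_err = S_1/S_0.
  S_0^{−1} = 1^{−1} = 1 (mod 13), so α_err = 6·1 = 6 ≡ 6 = α_2. Error position i = 2.
  Consistency check: S_2/S_1 = 10·11 = 110 ≡ 6 = α_err ✓ (single-error assumption holds).
Step 4: error magnitude e = S_0/v_2 = S_0·∏_{j≠2}(α_2 − α_j) = 1·8 = 8 ≡ 8 (mod 13).
Step 5: correct position 2: c_2 = r_2 − e = 7 − 8 ≡ 12 (mod 13). Hence c = [9, 12, 4, 11, 3].
  Check: interpolating c through the α_i gives m(x) = 5 + 12·x (degree < 2) with m(α_i) = c_i for every i, so c is indeed a codeword.


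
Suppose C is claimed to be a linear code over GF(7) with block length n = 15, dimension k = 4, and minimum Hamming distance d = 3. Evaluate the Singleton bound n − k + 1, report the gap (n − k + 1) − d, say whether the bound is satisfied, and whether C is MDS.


Singleton RHS = n − k + 1 = 12, slack = 9, bound satisfied, not MDS.

Singleton bound: d ≤ n − k + 1.
Here n = 15, k = 4, so n − k + 1 = 12.
Given d = 3, check d ≤ 12: YES.
Slack = (n − k + 1) − d = 9.
The code is NOT MDS (slack = 9 > 0).
Description: the claimed parameters are [15, 4, 3]_7; such a code would be non-MDS.


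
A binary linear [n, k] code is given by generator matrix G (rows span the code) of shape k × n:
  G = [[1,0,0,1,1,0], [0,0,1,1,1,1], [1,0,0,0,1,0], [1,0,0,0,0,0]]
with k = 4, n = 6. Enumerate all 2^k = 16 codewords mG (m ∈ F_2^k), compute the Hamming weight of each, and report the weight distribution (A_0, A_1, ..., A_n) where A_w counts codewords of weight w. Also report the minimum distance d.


Weight distribution: A_0 = 1, A_1 = 3, A_2 = 4, A_3 = 4, A_4 = 3, A_5 = 1. Minimum distance d = 1.

Enumerate all 2^4 = 16 messages m ∈ F_2^4.
For each, compute codeword c = mG in F_2^6, then tally its weight.
  m = 0000 → c = 000000, weight = 0.
  m = 1000 → c = 100110, weight = 3.
  m = 0100 → c = 001111, weight = 4.
  m = 1100 → c = 101001, weight = 3.
  m = 0010 → c = 100010, weight = 2.
  m = 1010 → c = 000100, weight = 1.
  m = 0110 → c = 101101, weight = 4.
  m = 1110 → c = 001011, weight = 3.
  m = 0001 → c = 100000, weight = 1.
  m = 1001 → c = 000110, weight = 2.
  m = 0101 → c = 101111, weight = 5.
  m = 1101 → c = 001001, weight = 2.
  m = 0011 → c = 000010, weight = 1.
  m = 1011 → c = 100100, weight = 2.
  m = 0111 → c = 001101, weight = 3.
  m = 1111 → c = 101011, weight = 4.
Tally weights:
  weight 0: 1 codewords.
  weight 1: 3 codewords.
  weight 2: 4 codewords.
  weight 3: 4 codewords.
  weight 4: 3 codewords.
  weight 5: 1 codewords.
Minimum distance d = smallest w > 0 with A_w > 0 = 1.
Sanity: Σ A_w = 16 = 2^4 = 16 ✓.


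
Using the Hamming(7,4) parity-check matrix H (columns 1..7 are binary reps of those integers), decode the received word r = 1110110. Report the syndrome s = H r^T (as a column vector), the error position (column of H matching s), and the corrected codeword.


s = (0, 1, 1)^T, error position = 3, corrected codeword c = 1100110

Compute s = H r^T mod 2 one row at a time:
  s_1 = 0 + 1 + 1 + 0 = 2 ≡ 0 (mod 2).
  s_2 = 1 + 1 + 1 + 0 = 3 ≡ 1 (mod 2).
  s_3 = 1 + 1 + 1 + 0 = 3 ≡ 1 (mod 2).
s = (0, 1, 1)^T — this equals column 3 of H (binary 011), so error is at position 3.
Correct: flip bit 3 of r = 1110110 to get c = 1100110.


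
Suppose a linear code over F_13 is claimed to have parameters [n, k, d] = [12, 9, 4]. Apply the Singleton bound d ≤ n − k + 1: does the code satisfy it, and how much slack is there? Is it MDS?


Singleton RHS = n − k + 1 = 4, slack = 0, bound satisfied, MDS.

Singleton bound: d ≤ n − k + 1.
Here n = 12, k = 9, so n − k + 1 = 4.
Given d = 4, check d ≤ 4: YES.
Slack = (n − k + 1) − d = 0.
The code is MDS (slack = 0).
Description: the claimed parameters are [12, 9, 4]_13; such a code would be MDS (meets Singleton bound).


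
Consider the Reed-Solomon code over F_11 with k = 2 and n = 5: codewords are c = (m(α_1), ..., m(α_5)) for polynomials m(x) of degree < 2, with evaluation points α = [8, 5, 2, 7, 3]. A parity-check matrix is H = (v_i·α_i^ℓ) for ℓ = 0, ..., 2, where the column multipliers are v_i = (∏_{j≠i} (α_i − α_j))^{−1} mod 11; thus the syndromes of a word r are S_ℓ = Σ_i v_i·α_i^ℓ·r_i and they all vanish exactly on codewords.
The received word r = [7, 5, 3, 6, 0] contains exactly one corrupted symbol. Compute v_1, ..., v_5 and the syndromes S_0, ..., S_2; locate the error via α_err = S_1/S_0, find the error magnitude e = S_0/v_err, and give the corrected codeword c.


S = (10, 4, 6), error at position 4, error magnitude e = 7, c = [7, 5, 3, 10, 0].

Step 1: column multipliers v_i = (∏_{j≠i}(α_i − α_j))^{−1} mod 11.
  i = 1 (α = 8): (8−5)(8−2)(8−7)(8−3) = 3·6·1·5 = 90 ≡ 2, so v_1 = 2^{−1} = 6 (mod 11).
  i = 2 (α = 5): (5−8)(5−2)(5−7)(5−3) = (−3)·3·(−2)·2 = 36 ≡ 3, so v_2 = 3^{−1} = 4 (mod 11).
  i = 3 (α = 2): (2−8)(2−5)(2−7)(2−3) = (−6)·(−3)·(−5)·(−1) = 90 ≡ 2, so v_3 = 2^{−1} = 6 (mod 11).
  i = 4 (α = 7): (7−8)(7−5)(7−2)(7−3) = (−1)·2·5·4 = −40 ≡ 4, so v_4 = 4^{−1} = 3 (mod 11).
  i = 5 (α = 3): (3−8)(3−5)(3−2)(3−7) = (−5)·(−2)·1·(−4) = −40 ≡ 4, so v_5 = 4^{−1} = 3 (mod 11).
  v = [6, 4, 6, 3, 3].
Step 2: syndromes of r = [7, 5, 3, 6, 0] (all sums mod 11).
  S_0 = Σ v_i r_i = 6·7 + 4·5 + 6·3 + 3·6 + 3·0 = 98 ≡ 10.
  S_1 = Σ v_i α_i r_i = 6·8·7 + 4·5·5 + 6·2·3 + 3·7·6 + 3·3·0 = 598 ≡ 4.
  α_i^2 mod 11 = [9, 3, 4, 5, 9].
  S_2 = Σ v_i α_i^2 r_i = 6·9·7 + 4·3·5 + 6·4·3 + 3·5·6 + 3·9·0 = 600 ≡ 6.
  S = (10, 4, 6) ≠ 0, so r is not a codeword (an error is present).
Step 3: locate the error. For a single error e at position i, S_ℓ = v_i·e·α_i^ℓ, so α_err = S_1/S_0.
  S_0^{−1} = 10^{−1} = 10 (mod 11), so α_err = 4·10 = 40 ≡ 7 = α_4. Error position i = 4.
  Consistency check: S_2/S_1 = 6·3 = 18 ≡ 7 = α_err ✓ (single-error assumption holds).
Step 4: error magnitude e = S_0/v_4 = S_0·∏_{j≠4}(α_4 − α_j) = 10·4 = 40 ≡ 7 (mod 11).
Step 5: correct position 4: c_4 = r_4 − e = 6 − 7 ≡ 10 (mod 11). Hence c = [7, 5, 3, 10, 0].
  Check: interpolating c through the α_i gives m(x) = 9 + 8·x (degree < 2) with m(α_i) = c_i for every i, so c is indeed a codeword.


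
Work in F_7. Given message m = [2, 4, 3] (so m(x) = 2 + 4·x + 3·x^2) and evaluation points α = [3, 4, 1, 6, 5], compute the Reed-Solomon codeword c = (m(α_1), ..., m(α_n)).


c = [6, 3, 2, 1, 6]

Message polynomial: m(x) = 2 + 4·x + 3·x^2 (mod 7).
For each evaluation point α_i, compute m(α_i) mod 7:
  α_1 = 3: Horner steps 3 → 6 → 6, so m(3) = 6.
  α_2 = 4: Horner steps 3 → 2 → 3, so m(4) = 3.
  α_3 = 1: Horner steps 3 → 0 → 2, so m(1) = 2.
  α_4 = 6: Horner steps 3 → 1 → 1, so m(6) = 1.
  α_5 = 5: Horner steps 3 → 5 → 6, so m(5) = 6.
Codeword c = [6, 3, 2, 1, 6] ∈ F_7^5.


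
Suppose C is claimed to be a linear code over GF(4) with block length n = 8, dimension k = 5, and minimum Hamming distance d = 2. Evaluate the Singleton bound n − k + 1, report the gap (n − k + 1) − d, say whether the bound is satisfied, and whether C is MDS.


Singleton RHS = n − k + 1 = 4, slack = 2, bound satisfied, not MDS.

Singleton bound: d ≤ n − k + 1.
Here n = 8, k = 5, so n − k + 1 = 4.
Given d = 2, check d ≤ 4: YES.
Slack = (n − k + 1) − d = 2.
The code is NOT MDS (slack = 2 > 0).
Description: the claimed parameters are [8, 5, 2]_4; such a code would be non-MDS.


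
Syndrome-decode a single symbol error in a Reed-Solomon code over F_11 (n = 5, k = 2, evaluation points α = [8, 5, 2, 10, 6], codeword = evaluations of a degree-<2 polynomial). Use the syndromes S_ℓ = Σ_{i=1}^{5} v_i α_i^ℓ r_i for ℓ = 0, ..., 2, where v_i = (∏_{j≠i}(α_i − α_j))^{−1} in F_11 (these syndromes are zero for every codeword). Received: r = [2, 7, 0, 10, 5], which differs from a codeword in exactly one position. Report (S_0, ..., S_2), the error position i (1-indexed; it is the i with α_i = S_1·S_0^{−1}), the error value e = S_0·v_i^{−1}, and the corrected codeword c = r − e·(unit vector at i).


S = (5, 3, 4), error at position 2, error magnitude e = 6, c = [2, 1, 0, 10, 5].

Step 1: column multipliers v_i = (∏_{j≠i}(α_i − α_j))^{−1} mod 11.
  i = 1 (α = 8): (8−5)(8−2)(8−10)(8−6) = 3·6·(−2)·2 = −72 ≡ 5, so v_1 = 5^{−1} = 9 (mod 11).
  i = 2 (α = 5): (5−8)(5−2)(5−10)(5−6) = (−3)·3·(−5)·(−1) = −45 ≡ 10, so v_2 = 10^{−1} = 10 (mod 11).
  i = 3 (α = 2): (2−8)(2−5)(2−10)(2−6) = (−6)·(−3)·(−8)·(−4) = 576 ≡ 4, so v_3 = 4^{−1} = 3 (mod 11).
  i = 4 (α = 10): (10−8)(10−5)(10−2)(10−6) = 2·5·8·4 = 320 ≡ 1, so v_4 = 1^{−1} = 1 (mod 11).
  i = 5 (α = 6): (6−8)(6−5)(6−2)(6−10) = (−2)·1·4·(−4) = 32 ≡ 10, so v_5 = 10^{−1} = 10 (mod 11).
  v = [9, 10, 3, 1, 10].
Step 2: syndromes of r = [2, 7, 0, 10, 5] (all sums mod 11).
  S_0 = Σ v_i r_i = 9·2 + 10·7 + 3·0 + 1·10 + 10·5 = 148 ≡ 5.
  S_1 = Σ v_i α_i r_i = 9·8·2 + 10·5·7 + 3·2·0 + 1·10·10 + 10·6·5 = 894 ≡ 3.
  α_i^2 mod 11 = [9, 3, 4, 1, 3].
  S_2 = Σ v_i α_i^2 r_i = 9·9·2 + 10·3·7 + 3·4·0 + 1·1·10 + 10·3·5 = 532 ≡ 4.
  S = (5, 3, 4) ≠ 0, so r is not a codeword (an error is present).
Step 3: locate the error. For a single error e at position i, S_ℓ = v_i·e·α_i^ℓ, so α_err = S_1/S_0.
  S_0^{−1} = 5^{−1} = 9 (mod 11), so α_err = 3·9 = 27 ≡ 5 = α_2. Error position i = 2.
  Consistency check: S_2/S_1 = 4·4 = 16 ≡ 5 = α_err ✓ (single-error assumption holds).
Step 4: error magnitude e = S_0/v_2 = S_0·∏_{j≠2}(α_2 − α_j) = 5·10 = 50 ≡ 6 (mod 11).
Step 5: correct position 2: c_2 = r_2 − e = 7 − 6 ≡ 1 (mod 11). Hence c = [2, 1, 0, 10, 5].
  Check: interpolating c through the α_i gives m(x) = 3 + 4·x (degree < 2) with m(α_i) = c_i for every i, so c is indeed a codeword.


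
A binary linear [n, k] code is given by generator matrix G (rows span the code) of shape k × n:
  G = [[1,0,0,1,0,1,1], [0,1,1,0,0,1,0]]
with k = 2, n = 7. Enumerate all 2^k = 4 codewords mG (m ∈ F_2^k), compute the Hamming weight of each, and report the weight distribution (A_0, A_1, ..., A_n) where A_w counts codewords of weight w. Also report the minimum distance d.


Weight distribution: A_0 = 1, A_3 = 1, A_4 = 1, A_5 = 1. Minimum distance d = 3.

Enumerate all 2^2 = 4 messages m ∈ F_2^2.
For each, compute codeword c = mG in F_2^7, then tally its weight.
  m = 00 → c = 0000000, weight = 0.
  m = 10 → c = 1001011, weight = 4.
  m = 01 → c = 0110010, weight = 3.
  m = 11 → c = 1111001, weight = 5.
Tally weights:
  weight 0: 1 codewords.
  weight 3: 1 codewords.
  weight 4: 1 codewords.
  weight 5: 1 codewords.
Minimum distance d = smallest w > 0 with A_w > 0 = 3.
Sanity: Σ A_w = 4 = 2^2 = 4 ✓.


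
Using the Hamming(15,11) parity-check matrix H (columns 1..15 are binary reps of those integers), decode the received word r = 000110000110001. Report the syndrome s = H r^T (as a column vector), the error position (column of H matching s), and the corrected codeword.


s = (1, 1, 1, 1)^T, error position = 15, corrected codeword c = 000110000110000

Compute s = H r^T mod 2 one row at a time:
  s_1 = 0 + 0 + 1 + 1 + 0 + 0 + 0 + 1 = 3 ≡ 1 (mod 2).
  s_2 = 1 + 1 + 0 + 0 + 0 + 0 + 0 + 1 = 3 ≡ 1 (mod 2).
  s_3 = 0 + 0 + 0 + 0 + 1 + 1 + 0 + 1 = 3 ≡ 1 (mod 2).
  s_4 = 0 + 0 + 1 + 0 + 0 + 1 + 0 + 1 = 3 ≡ 1 (mod 2).
s = (1, 1, 1, 1)^T — this equals column 15 of H (binary 1111), so error is at position 15.
Correct: flip bit 15 of r = 000110000110001 to get c = 000110000110000.


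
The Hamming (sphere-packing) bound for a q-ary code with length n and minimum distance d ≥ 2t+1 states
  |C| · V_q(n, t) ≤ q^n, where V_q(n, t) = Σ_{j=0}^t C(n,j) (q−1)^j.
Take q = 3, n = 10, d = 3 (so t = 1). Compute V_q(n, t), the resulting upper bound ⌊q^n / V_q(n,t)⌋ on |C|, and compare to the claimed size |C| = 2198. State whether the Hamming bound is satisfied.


V_q(n, t) = 21, q^n = 59049, Hamming bound = 2811, |C| = 2198 ≤ bound (satisfied).

Step 1: Compute V_q(n, t) = Σ_{j=0}^1 C(n, j) (q−1)^j.
  j = 0: C(10,0)·(2)^0 = 1·1 = 1.
  j = 1: C(10,1)·(2)^1 = 10·2 = 20.
  V_q(n, t) = 1 + 20 = 21.
Step 2: q^n = 3^10 = 59049.
Step 3: Hamming bound ⌊q^n / V_q(n,t)⌋ = ⌊59049/21⌋ = 2811.
Step 4: Compare |C| = 2198 to 2811: satisfied.
The claimed |C| lies below the Hamming bound.


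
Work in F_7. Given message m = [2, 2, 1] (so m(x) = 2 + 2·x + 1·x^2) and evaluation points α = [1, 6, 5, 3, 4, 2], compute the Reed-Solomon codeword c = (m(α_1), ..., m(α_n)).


c = [5, 1, 2, 3, 5, 3]

Message polynomial: m(x) = 2 + 2·x + 1·x^2 (mod 7).
For each evaluation point α_i, compute m(α_i) mod 7:
  α_1 = 1: Horner steps 1 → 3 → 5, so m(1) = 5.
  α_2 = 6: Horner steps 1 → 1 → 1, so m(6) = 1.
  α_3 = 5: Horner steps 1 → 0 → 2, so m(5) = 2.
  α_4 = 3: Horner steps 1 → 5 → 3, so m(3) = 3.
  α_5 = 4: Horner steps 1 → 6 → 5, so m(4) = 5.
  α_6 = 2: Horner steps 1 → 4 → 3, so m(2) = 3.
Codeword c = [5, 1, 2, 3, 5, 3] ∈ F_7^6.


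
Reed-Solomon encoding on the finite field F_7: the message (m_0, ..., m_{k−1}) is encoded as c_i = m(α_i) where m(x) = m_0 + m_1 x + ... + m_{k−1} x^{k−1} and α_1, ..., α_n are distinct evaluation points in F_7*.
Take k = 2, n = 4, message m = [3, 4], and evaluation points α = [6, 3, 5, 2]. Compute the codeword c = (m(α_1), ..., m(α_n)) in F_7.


c = [6, 1, 2, 4]

Message polynomial: m(x) = 3 + 4·x (mod 7).
For each evaluation point α_i, compute m(α_i) mod 7:
  α_1 = 6: Horner steps 4 → 6, so m(6) = 6.
  α_2 = 3: Horner steps 4 → 1, so m(3) = 1.
  α_3 = 5: Horner steps 4 → 2, so m(5) = 2.
  α_4 = 2: Horner steps 4 → 4, so m(2) = 4.
Codeword c = [6, 1, 2, 4] ∈ F_7^4.


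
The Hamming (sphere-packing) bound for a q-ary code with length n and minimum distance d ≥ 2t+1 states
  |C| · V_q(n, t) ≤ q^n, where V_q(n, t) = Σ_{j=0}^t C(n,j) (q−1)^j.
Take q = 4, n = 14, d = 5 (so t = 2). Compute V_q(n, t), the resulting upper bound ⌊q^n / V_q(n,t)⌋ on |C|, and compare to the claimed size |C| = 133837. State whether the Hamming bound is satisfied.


V_q(n, t) = 862, q^n = 268435456, Hamming bound = 311410, |C| = 133837 ≤ bound (satisfied).

Step 1: Compute V_q(n, t) = Σ_{j=0}^2 C(n, j) (q−1)^j.
  j = 0: C(14,0)·(3)^0 = 1·1 = 1.
  j = 1: C(14,1)·(3)^1 = 14·3 = 42.
  j = 2: C(14,2)·(3)^2 = 91·9 = 819.
  V_q(n, t) = 1 + 42 + 819 = 862.
Step 2: q^n = 4^14 = 268435456.
Step 3: Hamming bound ⌊q^n / V_q(n,t)⌋ = ⌊268435456/862⌋ = 311410.
Step 4: Compare |C| = 133837 to 311410: satisfied.
The claimed |C| lies below the Hamming bound.


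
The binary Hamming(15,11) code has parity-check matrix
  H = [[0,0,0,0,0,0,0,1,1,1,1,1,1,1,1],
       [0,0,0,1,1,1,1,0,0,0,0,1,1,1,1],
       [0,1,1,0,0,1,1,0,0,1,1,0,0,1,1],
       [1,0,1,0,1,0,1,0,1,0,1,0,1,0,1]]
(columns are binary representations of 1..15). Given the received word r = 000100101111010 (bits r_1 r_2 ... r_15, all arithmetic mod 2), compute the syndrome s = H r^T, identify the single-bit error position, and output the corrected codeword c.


s = (1, 0, 0, 1)^T, error position = 9, corrected codeword c = 000100100111010

Compute s = H r^T mod 2 one row at a time:
  s_1 = 0 + 1 + 1 + 1 + 1 + 0 + 1 + 0 = 5 ≡ 1 (mod 2).
  s_2 = 1 + 0 + 0 + 1 + 1 + 0 + 1 + 0 = 4 ≡ 0 (mod 2).
  s_3 = 0 + 0 + 0 + 1 + 1 + 1 + 1 + 0 = 4 ≡ 0 (mod 2).
  s_4 = 0 + 0 + 0 + 1 + 1 + 1 + 0 + 0 = 3 ≡ 1 (mod 2).
s = (1, 0, 0, 1)^T — this equals column 9 of H (binary 1001), so error is at position 9.
Correct: flip bit 9 of r = 000100101111010 to get c = 000100100111010.


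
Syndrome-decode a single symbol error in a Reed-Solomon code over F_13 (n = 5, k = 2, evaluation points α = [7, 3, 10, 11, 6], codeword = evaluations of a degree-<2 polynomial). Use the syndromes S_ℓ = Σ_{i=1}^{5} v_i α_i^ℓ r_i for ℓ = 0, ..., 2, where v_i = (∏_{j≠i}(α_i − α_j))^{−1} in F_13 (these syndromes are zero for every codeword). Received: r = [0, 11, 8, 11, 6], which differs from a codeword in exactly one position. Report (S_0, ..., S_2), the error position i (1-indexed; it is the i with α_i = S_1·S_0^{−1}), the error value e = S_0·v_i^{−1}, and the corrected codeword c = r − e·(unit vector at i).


S = (12, 2, 9), error at position 4, error magnitude e = 9, c = [0, 11, 8, 2, 6].

Step 1: column multipliers v_i = (∏_{j≠i}(α_i − α_j))^{−1} mod 13.
  i = 1 (α = 7): (7−3)(7−10)(7−11)(7−6) = 4·(−3)·(−4)·1 = 48 ≡ 9, so v_1 = 9^{−1} = 3 (mod 13).
  i = 2 (α = 3): (3−7)(3−10)(3−11)(3−6) = (−4)·(−7)·(−8)·(−3) = 672 ≡ 9, so v_2 = 9^{−1} = 3 (mod 13).
  i = 3 (α = 10): (10−7)(10−3)(10−11)(10−6) = 3·7·(−1)·4 = −84 ≡ 7, so v_3 = 7^{−1} = 2 (mod 13).
  i = 4 (α = 11): (11−7)(11−3)(11−10)(11−6) = 4·8·1·5 = 160 ≡ 4, so v_4 = 4^{−1} = 10 (mod 13).
  i = 5 (α = 6): (6−7)(6−3)(6−10)(6−11) = (−1)·3·(−4)·(−5) = −60 ≡ 5, so v_5 = 5^{−1} = 8 (mod 13).
  v = [3, 3, 2, 10, 8].
Step 2: syndromes of r = [0, 11, 8, 11, 6] (all sums mod 13).
  S_0 = Σ v_i r_i = 3·0 + 3·11 + 2·8 + 10·11 + 8·6 = 207 ≡ 12.
  S_1 = Σ v_i α_i r_i = 3·7·0 + 3·3·11 + 2·10·8 + 10·11·11 + 8·6·6 = 1757 ≡ 2.
  α_i^2 mod 13 = [10, 9, 9, 4, 10].
  S_2 = Σ v_i α_i^2 r_i = 3·10·0 + 3·9·11 + 2·9·8 + 10·4·11 + 8·10·6 = 1361 ≡ 9.
  S = (12, 2, 9) ≠ 0, so r is not a codeword (an error is present).
Step 3: locate the error. For a single error e at position i, S_ℓ = v_i·e·α_i^ℓ, so α_err = S_1/S_0.
  S_0^{−1} = 12^{−1} = 12 (mod 13), so α_err = 2·12 = 24 ≡ 11 = α_4. Error position i = 4.
  Consistency check: S_2/S_1 = 9·7 = 63 ≡ 11 = α_err ✓ (single-error assumption holds).
Step 4: error magnitude e = S_0/v_4 = S_0·∏_{j≠4}(α_4 − α_j) = 12·4 = 48 ≡ 9 (mod 13).
Step 5: correct position 4: c_4 = r_4 − e = 11 − 9 ≡ 2 (mod 13). Hence c = [0, 11, 8, 2, 6].
  Check: interpolating c through the α_i gives m(x) = 3 + 7·x (degree < 2) with m(α_i) = c_i for every i, so c is indeed a codeword.


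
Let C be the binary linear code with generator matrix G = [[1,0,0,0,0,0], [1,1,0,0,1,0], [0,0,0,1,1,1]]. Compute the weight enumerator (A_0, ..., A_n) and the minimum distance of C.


Weight distribution: A_0 = 1, A_1 = 1, A_2 = 1, A_3 = 3, A_4 = 2. Minimum distance d = 1.

Enumerate all 2^3 = 8 messages m ∈ F_2^3.
For each, compute codeword c = mG in F_2^6, then tally its weight.
  m = 000 → c = 000000, weight = 0.
  m = 100 → c = 100000, weight = 1.
  m = 010 → c = 110010, weight = 3.
  m = 110 → c = 010010, weight = 2.
  m = 001 → c = 000111, weight = 3.
  m = 101 → c = 100111, weight = 4.
  m = 011 → c = 110101, weight = 4.
  m = 111 → c = 010101, weight = 3.
Tally weights:
  weight 0: 1 codewords.
  weight 1: 1 codewords.
  weight 2: 1 codewords.
  weight 3: 3 codewords.
  weight 4: 2 codewords.
Minimum distance d = smallest w > 0 with A_w > 0 = 1.
Sanity: Σ A_w = 8 = 2^3 = 8 ✓.


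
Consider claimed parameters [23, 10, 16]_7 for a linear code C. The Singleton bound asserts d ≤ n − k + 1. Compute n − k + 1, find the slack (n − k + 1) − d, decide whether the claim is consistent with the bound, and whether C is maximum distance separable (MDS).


Singleton RHS = n − k + 1 = 14, slack = -2, bound violated (no such code; not MDS).

Singleton bound: d ≤ n − k + 1.
Here n = 23, k = 10, so n − k + 1 = 14.
Given d = 16, check d ≤ 14: NO.
Slack = (n − k + 1) − d = -2.
The slack is negative: d = 16 exceeds n − k + 1 = 14 by 2, so the Singleton bound is violated and no linear [23, 10, 16]_7 code can exist. In particular it is not MDS (MDS requires d = n − k + 1 exactly).
Description: the claimed parameters are [23, 10, 16]_7; such a code would be impossible (violates the Singleton bound).


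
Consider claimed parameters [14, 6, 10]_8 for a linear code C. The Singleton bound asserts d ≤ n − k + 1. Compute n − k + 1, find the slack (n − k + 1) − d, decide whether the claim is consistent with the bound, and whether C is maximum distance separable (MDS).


Singleton RHS = n − k + 1 = 9, slack = -1, bound violated (no such code; not MDS).

Singleton bound: d ≤ n − k + 1.
Here n = 14, k = 6, so n − k + 1 = 9.
Given d = 10, check d ≤ 9: NO.
Slack = (n − k + 1) − d = -1.
The slack is negative: d = 10 exceeds n − k + 1 = 9 by 1, so the Singleton bound is violated and no linear [14, 6, 10]_8 code can exist. In particular it is not MDS (MDS requires d = n − k + 1 exactly).
Description: the claimed parameters are [14, 6, 10]_8; such a code would be impossible (violates the Singleton bound).


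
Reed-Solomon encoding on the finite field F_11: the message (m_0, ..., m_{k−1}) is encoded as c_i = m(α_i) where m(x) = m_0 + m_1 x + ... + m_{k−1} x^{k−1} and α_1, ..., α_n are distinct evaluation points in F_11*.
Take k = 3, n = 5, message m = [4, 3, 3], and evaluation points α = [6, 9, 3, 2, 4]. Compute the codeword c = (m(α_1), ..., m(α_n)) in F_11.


c = [9, 10, 7, 0, 9]

Message polynomial: m(x) = 4 + 3·x + 3·x^2 (mod 11).
For each evaluation point α_i, compute m(α_i) mod 11:
  α_1 = 6: Horner steps 3 → 10 → 9, so m(6) = 9.
  α_2 = 9: Horner steps 3 → 8 → 10, so m(9) = 10.
  α_3 = 3: Horner steps 3 → 1 → 7, so m(3) = 7.
  α_4 = 2: Horner steps 3 → 9 → 0, so m(2) = 0.
  α_5 = 4: Horner steps 3 → 4 → 9, so m(4) = 9.
Codeword c = [9, 10, 7, 0, 9] ∈ F_11^5.


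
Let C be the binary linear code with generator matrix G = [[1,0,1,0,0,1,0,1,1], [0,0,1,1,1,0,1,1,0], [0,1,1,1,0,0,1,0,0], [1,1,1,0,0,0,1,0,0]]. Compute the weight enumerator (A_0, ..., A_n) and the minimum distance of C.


Weight distribution: A_0 = 1, A_2 = 1, A_3 = 1, A_4 = 3, A_5 = 6, A_6 = 3, A_7 = 1. Minimum distance d = 2.

Enumerate all 2^4 = 16 messages m ∈ F_2^4.
For each, compute codeword c = mG in F_2^9, then tally its weight.
  m = 0000 → c = 000000000, weight = 0.
  m = 1000 → c = 101001011, weight = 5.
  m = 0100 → c = 001110110, weight = 5.
  m = 1100 → c = 100111101, weight = 6.
  m = 0010 → c = 011100100, weight = 4.
  m = 1010 → c = 110101111, weight = 7.
  m = 0110 → c = 010010010, weight = 3.
  m = 1110 → c = 111011001, weight = 6.
  m = 0001 → c = 111000100, weight = 4.
  m = 1001 → c = 010001111, weight = 5.
  m = 0101 → c = 110110010, weight = 5.
  m = 1101 → c = 011111001, weight = 6.
  m = 0011 → c = 100100000, weight = 2.
  m = 1011 → c = 001101011, weight = 5.
  m = 0111 → c = 101010110, weight = 5.
  m = 1111 → c = 000011101, weight = 4.
Tally weights:
  weight 0: 1 codewords.
  weight 2: 1 codewords.
  weight 3: 1 codewords.
  weight 4: 3 codewords.
  weight 5: 6 codewords.
  weight 6: 3 codewords.
  weight 7: 1 codewords.
Minimum distance d = smallest w > 0 with A_w > 0 = 2.
Sanity: Σ A_w = 16 = 2^4 = 16 ✓.


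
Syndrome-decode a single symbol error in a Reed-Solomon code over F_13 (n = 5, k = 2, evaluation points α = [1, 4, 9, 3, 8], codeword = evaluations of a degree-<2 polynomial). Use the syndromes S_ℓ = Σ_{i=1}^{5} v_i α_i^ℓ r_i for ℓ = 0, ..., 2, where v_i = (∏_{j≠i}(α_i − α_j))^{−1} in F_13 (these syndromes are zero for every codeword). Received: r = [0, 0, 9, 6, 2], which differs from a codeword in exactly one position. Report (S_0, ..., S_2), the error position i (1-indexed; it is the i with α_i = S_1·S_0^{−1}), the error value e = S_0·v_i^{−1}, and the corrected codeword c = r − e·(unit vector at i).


S = (9, 9, 9), error at position 1, error magnitude e = 8, c = [5, 0, 9, 6, 2].

Step 1: column multipliers v_i = (∏_{j≠i}(α_i − α_j))^{−1} mod 13.
  i = 1 (α = 1): (1−4)(1−9)(1−3)(1−8) = (−3)·(−8)·(−2)·(−7) = 336 ≡ 11, so v_1 = 11^{−1} = 6 (mod 13).
  i = 2 (α = 4): (4−1)(4−9)(4−3)(4−8) = 3·(−5)·1·(−4) = 60 ≡ 8, so v_2 = 8^{−1} = 5 (mod 13).
  i = 3 (α = 9): (9−1)(9−4)(9−3)(9−8) = 8·5·6·1 = 240 ≡ 6, so v_3 = 6^{−1} = 11 (mod 13).
  i = 4 (α = 3): (3−1)(3−4)(3−9)(3−8) = 2·(−1)·(−6)·(−5) = −60 ≡ 5, so v_4 = 5^{−1} = 8 (mod 13).
  i = 5 (α = 8): (8−1)(8−4)(8−9)(8−3) = 7·4·(−1)·5 = −140 ≡ 3, so v_5 = 3^{−1} = 9 (mod 13).
  v = [6, 5, 11, 8, 9].
Step 2: syndromes of r = [0, 0, 9, 6, 2] (all sums mod 13).
  S_0 = Σ v_i r_i = 6·0 + 5·0 + 11·9 + 8·6 + 9·2 = 165 ≡ 9.
  S_1 = Σ v_i α_i r_i = 6·1·0 + 5·4·0 + 11·9·9 + 8·3·6 + 9·8·2 = 1179 ≡ 9.
  α_i^2 mod 13 = [1, 3, 3, 9, 12].
  S_2 = Σ v_i α_i^2 r_i = 6·1·0 + 5·3·0 + 11·3·9 + 8·9·6 + 9·12·2 = 945 ≡ 9.
  S = (9, 9, 9) ≠ 0, so r is not a codeword (an error is present).
Step 3: locate the error. For a single error e at position i, S_ℓ = v_i·e·α_i^ℓ, so α_err = S_1/S_0.
  S_0^{−1} = 9^{−1} = 3 (mod 13), so α_err = 9·3 = 27 ≡ 1 = α_1. Error position i = 1.
  Consistency check: S_2/S_1 = 9·3 = 27 ≡ 1 = α_err ✓ (single-error assumption holds).
Step 4: error magnitude e = S_0/v_1 = S_0·∏_{j≠1}(α_1 − α_j) = 9·11 = 99 ≡ 8 (mod 13).
Step 5: correct position 1: c_1 = r_1 − e = 0 − 8 ≡ 5 (mod 13). Hence c = [5, 0, 9, 6, 2].
  Check: interpolating c through the α_i gives m(x) = 11 + 7·x (degree < 2) with m(α_i) = c_i for every i, so c is indeed a codeword.


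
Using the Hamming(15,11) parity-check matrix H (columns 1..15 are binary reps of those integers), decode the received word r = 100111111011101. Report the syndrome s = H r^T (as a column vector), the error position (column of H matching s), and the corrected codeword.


s = (0, 1, 0, 1)^T, error position = 5, corrected codeword c = 100101111011101

Compute s = H r^T mod 2 one row at a time:
  s_1 = 1 + 1 + 0 + 1 + 1 + 1 + 0 + 1 = 6 ≡ 0 (mod 2).
  s_2 = 1 + 1 + 1 + 1 + 1 + 1 + 0 + 1 = 7 ≡ 1 (mod 2).
  s_3 = 0 + 0 + 1 + 1 + 0 + 1 + 0 + 1 = 4 ≡ 0 (mod 2).
  s_4 = 1 + 0 + 1 + 1 + 1 + 1 + 1 + 1 = 7 ≡ 1 (mod 2).
s = (0, 1, 0, 1)^T — this equals column 5 of H (binary 0101), so error is at position 5.
Correct: flip bit 5 of r = 100111111011101 to get c = 100101111011101.


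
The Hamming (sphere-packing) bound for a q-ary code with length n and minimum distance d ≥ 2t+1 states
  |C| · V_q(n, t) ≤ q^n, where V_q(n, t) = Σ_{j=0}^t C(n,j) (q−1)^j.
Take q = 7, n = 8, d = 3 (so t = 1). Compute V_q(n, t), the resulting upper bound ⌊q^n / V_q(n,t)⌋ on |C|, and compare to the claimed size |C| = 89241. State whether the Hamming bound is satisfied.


V_q(n, t) = 49, q^n = 5764801, Hamming bound = 117649, |C| = 89241 ≤ bound (satisfied).

Step 1: Compute V_q(n, t) = Σ_{j=0}^1 C(n, j) (q−1)^j.
  j = 0: C(8,0)·(6)^0 = 1·1 = 1.
  j = 1: C(8,1)·(6)^1 = 8·6 = 48.
  V_q(n, t) = 1 + 48 = 49.
Step 2: q^n = 7^8 = 5764801.
Step 3: Hamming bound ⌊q^n / V_q(n,t)⌋ = ⌊5764801/49⌋ = 117649.
Step 4: Compare |C| = 89241 to 117649: satisfied.
The claimed |C| lies below the Hamming bound.


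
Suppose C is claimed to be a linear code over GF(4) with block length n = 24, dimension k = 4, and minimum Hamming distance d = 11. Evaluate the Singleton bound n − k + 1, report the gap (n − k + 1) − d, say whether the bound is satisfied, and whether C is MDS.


Singleton RHS = n − k + 1 = 21, slack = 10, bound satisfied, not MDS.

Singleton bound: d ≤ n − k + 1.
Here n = 24, k = 4, so n − k + 1 = 21.
Given d = 11, check d ≤ 21: YES.
Slack = (n − k + 1) − d = 10.
The code is NOT MDS (slack = 10 > 0).
Description: the claimed parameters are [24, 4, 11]_4; such a code would be non-MDS.


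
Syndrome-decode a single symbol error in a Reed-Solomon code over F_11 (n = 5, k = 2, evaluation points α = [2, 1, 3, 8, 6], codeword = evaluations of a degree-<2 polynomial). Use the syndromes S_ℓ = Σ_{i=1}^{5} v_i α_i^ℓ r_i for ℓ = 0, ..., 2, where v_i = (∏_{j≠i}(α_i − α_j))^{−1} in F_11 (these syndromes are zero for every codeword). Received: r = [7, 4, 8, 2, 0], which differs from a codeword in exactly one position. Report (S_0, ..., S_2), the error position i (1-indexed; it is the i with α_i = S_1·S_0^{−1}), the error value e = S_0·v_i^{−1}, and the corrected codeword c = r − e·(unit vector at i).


S = (5, 5, 5), error at position 2, error magnitude e = 9, c = [7, 6, 8, 2, 0].

Step 1: column multipliers v_i = (∏_{j≠i}(α_i − α_j))^{−1} mod 11.
  i = 1 (α = 2): (2−1)(2−3)(2−8)(2−6) = 1·(−1)·(−6)·(−4) = −24 ≡ 9, so v_1 = 9^{−1} = 5 (mod 11).
  i = 2 (α = 1): (1−2)(1−3)(1−8)(1−6) = (−1)·(−2)·(−7)·(−5) = 70 ≡ 4, so v_2 = 4^{−1} = 3 (mod 11).
  i = 3 (α = 3): (3−2)(3−1)(3−8)(3−6) = 1·2·(−5)·(−3) = 30 ≡ 8, so v_3 = 8^{−1} = 7 (mod 11).
  i = 4 (α = 8): (8−2)(8−1)(8−3)(8−6) = 6·7·5·2 = 420 ≡ 2, so v_4 = 2^{−1} = 6 (mod 11).
  i = 5 (α = 6): (6−2)(6−1)(6−3)(6−8) = 4·5·3·(−2) = −120 ≡ 1, so v_5 = 1^{−1} = 1 (mod 11).
  v = [5, 3, 7, 6, 1].
Step 2: syndromes of r = [7, 4, 8, 2, 0] (all sums mod 11).
  S_0 = Σ v_i r_i = 5·7 + 3·4 + 7·8 + 6·2 + 1·0 = 115 ≡ 5.
  S_1 = Σ v_i α_i r_i = 5·2·7 + 3·1·4 + 7·3·8 + 6·8·2 + 1·6·0 = 346 ≡ 5.
  α_i^2 mod 11 = [4, 1, 9, 9, 3].
  S_2 = Σ v_i α_i^2 r_i = 5·4·7 + 3·1·4 + 7·9·8 + 6·9·2 + 1·3·0 = 764 ≡ 5.
  S = (5, 5, 5) ≠ 0, so r is not a codeword (an error is present).
Step 3: locate the error. For a single error e at position i, S_ℓ = v_i·e·α_i^ℓ, so α_err = S_1/S_0.
  S_0^{−1} = 5^{−1} = 9 (mod 11), so α_err = 5·9 = 45 ≡ 1 = α_2. Error position i = 2.
  Consistency check: S_2/S_1 = 5·9 = 45 ≡ 1 = α_err ✓ (single-error assumption holds).
Step 4: error magnitude e = S_0/v_2 = S_0·∏_{j≠2}(α_2 − α_j) = 5·4 = 20 ≡ 9 (mod 11).
Step 5: correct position 2: c_2 = r_2 − e = 4 − 9 ≡ 6 (mod 11). Hence c = [7, 6, 8, 2, 0].
  Check: interpolating c through the α_i gives m(x) = 5 + 1·x (degree < 2) with m(α_i) = c_i for every i, so c is indeed a codeword.


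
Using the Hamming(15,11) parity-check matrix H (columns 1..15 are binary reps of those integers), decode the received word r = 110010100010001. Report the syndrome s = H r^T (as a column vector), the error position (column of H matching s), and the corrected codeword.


s = (0, 1, 0, 1)^T, error position = 5, corrected codeword c = 110000100010001

Compute s = H r^T mod 2 one row at a time:
  s_1 = 0 + 0 + 0 + 1 + 0 + 0 + 0 + 1 = 2 ≡ 0 (mod 2).
  s_2 = 0 + 1 + 0 + 1 + 0 + 0 + 0 + 1 = 3 ≡ 1 (mod 2).
  s_3 = 1 + 0 + 0 + 1 + 0 + 1 + 0 + 1 = 4 ≡ 0 (mod 2).
  s_4 = 1 + 0 + 1 + 1 + 0 + 1 + 0 + 1 = 5 ≡ 1 (mod 2).
s = (0, 1, 0, 1)^T — this equals column 5 of H (binary 0101), so error is at position 5.
Correct: flip bit 5 of r = 110010100010001 to get c = 110000100010001.


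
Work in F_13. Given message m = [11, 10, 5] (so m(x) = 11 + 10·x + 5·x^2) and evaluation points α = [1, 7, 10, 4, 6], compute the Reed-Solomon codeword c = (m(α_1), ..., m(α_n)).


c = [0, 1, 0, 1, 4]

Message polynomial: m(x) = 11 + 10·x + 5·x^2 (mod 13).
For each evaluation point α_i, compute m(α_i) mod 13:
  α_1 = 1: Horner steps 5 → 2 → 0, so m(1) = 0.
  α_2 = 7: Horner steps 5 → 6 → 1, so m(7) = 1.
  α_3 = 10: Horner steps 5 → 8 → 0, so m(10) = 0.
  α_4 = 4: Horner steps 5 → 4 → 1, so m(4) = 1.
  α_5 = 6: Horner steps 5 → 1 → 4, so m(6) = 4.
Codeword c = [0, 1, 0, 1, 4] ∈ F_13^5.


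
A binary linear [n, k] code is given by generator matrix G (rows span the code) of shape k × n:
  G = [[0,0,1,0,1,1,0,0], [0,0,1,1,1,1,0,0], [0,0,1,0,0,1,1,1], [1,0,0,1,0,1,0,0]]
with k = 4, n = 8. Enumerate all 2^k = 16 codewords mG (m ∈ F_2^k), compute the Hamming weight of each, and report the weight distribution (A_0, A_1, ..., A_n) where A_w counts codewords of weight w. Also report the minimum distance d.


Weight distribution: A_0 = 1, A_1 = 1, A_2 = 1, A_3 = 4, A_4 = 5, A_5 = 3, A_6 = 1. Minimum distance d = 1.

Enumerate all 2^4 = 16 messages m ∈ F_2^4.
For each, compute codeword c = mG in F_2^8, then tally its weight.
  m = 0000 → c = 00000000, weight = 0.
  m = 1000 → c = 00101100, weight = 3.
  m = 0100 → c = 00111100, weight = 4.
  m = 1100 → c = 00010000, weight = 1.
  m = 0010 → c = 00100111, weight = 4.
  m = 1010 → c = 00001011, weight = 3.
  m = 0110 → c = 00011011, weight = 4.
  m = 1110 → c = 00110111, weight = 5.
  m = 0001 → c = 10010100, weight = 3.
  m = 1001 → c = 10111000, weight = 4.
  m = 0101 → c = 10101000, weight = 3.
  m = 1101 → c = 10000100, weight = 2.
  m = 0011 → c = 10110011, weight = 5.
  m = 1011 → c = 10011111, weight = 6.
  m = 0111 → c = 10001111, weight = 5.
  m = 1111 → c = 10100011, weight = 4.
Tally weights:
  weight 0: 1 codewords.
  weight 1: 1 codewords.
  weight 2: 1 codewords.
  weight 3: 4 codewords.
  weight 4: 5 codewords.
  weight 5: 3 codewords.
  weight 6: 1 codewords.
Minimum distance d = smallest w > 0 with A_w > 0 = 1.
Sanity: Σ A_w = 16 = 2^4 = 16 ✓.
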